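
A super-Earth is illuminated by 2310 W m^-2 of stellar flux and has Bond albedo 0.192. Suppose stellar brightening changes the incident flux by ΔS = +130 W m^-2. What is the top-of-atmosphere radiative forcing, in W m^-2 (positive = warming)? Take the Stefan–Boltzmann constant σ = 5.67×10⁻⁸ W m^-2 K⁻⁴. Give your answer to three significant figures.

26.3 W m^-2

ΔF = Δ[S(1−α)]/4 = (1−0.192)·+130/4 = 26.26 W m^-2.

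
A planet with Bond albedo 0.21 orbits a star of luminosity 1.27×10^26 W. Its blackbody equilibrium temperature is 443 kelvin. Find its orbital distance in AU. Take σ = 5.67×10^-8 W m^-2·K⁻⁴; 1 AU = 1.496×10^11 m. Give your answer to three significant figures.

0.202 AU

Required flux: S = 4σT⁴/(1−α) = 11060 W m^-2.
S = L/(4πd²) → d = √(L/4πS) = √(1.27×10^26/(4π·11060)) = 3.023×10^10 m = 0.2021 AU.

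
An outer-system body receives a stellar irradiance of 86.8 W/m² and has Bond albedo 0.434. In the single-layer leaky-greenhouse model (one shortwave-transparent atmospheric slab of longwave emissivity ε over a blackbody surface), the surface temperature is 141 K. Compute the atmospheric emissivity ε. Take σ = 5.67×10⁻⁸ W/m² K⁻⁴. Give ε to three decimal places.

TOA balance gives T_e = 121.3 K.
T_s⁴ = T_e⁴·2/(2−ε) → ε = 2 − 2(T_e/T_s)⁴ = 2 − 2·(121.3/141)⁴ = 0.9039.

0.904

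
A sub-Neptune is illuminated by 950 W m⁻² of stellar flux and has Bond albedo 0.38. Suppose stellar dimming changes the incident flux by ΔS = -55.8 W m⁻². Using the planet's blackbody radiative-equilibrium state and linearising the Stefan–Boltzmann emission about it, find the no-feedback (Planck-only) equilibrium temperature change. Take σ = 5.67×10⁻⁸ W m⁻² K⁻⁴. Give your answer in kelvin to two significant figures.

Reference equilibrium: T_e = [S(1−α)/(4σ)]^(1/4) = 225.7 K.
ΔF = Δ[S(1−α)]/4 = (1−0.38)·-55.8/4 = -8.649 W m⁻².
Planck response: λ_P = 4σT_e³ = 4·5.67×10⁻⁸·(225.7)³ = 2.609 W m⁻²/K.
So ΔT₀ = -8.649/2.609 = -3.31 K.

-3.3 kelvin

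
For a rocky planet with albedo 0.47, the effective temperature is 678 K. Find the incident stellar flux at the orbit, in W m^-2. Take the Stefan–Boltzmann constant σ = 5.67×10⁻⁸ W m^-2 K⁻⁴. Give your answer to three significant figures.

From S(1−α)/4 = σT⁴: S = 4σT⁴/(1−α).
The emitted flux is σT⁴ = 11980 W m^-2.
So S = 4×11980/(1−0.47) = 90420 W m^-2.

90400 W m^-2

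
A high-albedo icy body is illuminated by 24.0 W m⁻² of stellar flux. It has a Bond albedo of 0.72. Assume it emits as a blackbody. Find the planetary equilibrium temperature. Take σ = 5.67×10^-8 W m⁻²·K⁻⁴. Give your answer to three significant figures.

73.8 K

Absorbed flux (global mean): S(1−α)/4 = 24.00·0.28/4 = 1.680 W m⁻².
Balancing against σT⁴: T = (1.680/5.67×10⁻⁸)^(1/4) = 73.78 K.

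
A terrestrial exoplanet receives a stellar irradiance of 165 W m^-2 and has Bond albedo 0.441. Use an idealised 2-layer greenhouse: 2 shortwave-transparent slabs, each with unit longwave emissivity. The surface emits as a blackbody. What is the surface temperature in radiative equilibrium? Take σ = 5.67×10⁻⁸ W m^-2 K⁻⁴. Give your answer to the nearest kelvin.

The effective emission temperature is T_e = [S(1−α)/(4σ)]^¼ = 142.0 K.
Layer-by-layer balance gives σT_s⁴ = (N+1)σT_e⁴, so T_s = 3^¼·142.0 = 186.9 K.

187 K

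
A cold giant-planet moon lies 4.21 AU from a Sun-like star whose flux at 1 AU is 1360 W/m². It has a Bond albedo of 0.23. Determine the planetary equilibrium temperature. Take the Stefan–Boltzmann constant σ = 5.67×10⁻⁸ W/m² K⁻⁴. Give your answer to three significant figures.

127 kelvin

By the inverse-square law, S = 1360/4.21² = 76.73 W/m².
Averaging over the sphere, the absorbed flux is S(1−α)/4 = 14.77 W/m².
Balancing against σT⁴: T = (14.77/5.67×10⁻⁸)^(1/4) = 127.0 K.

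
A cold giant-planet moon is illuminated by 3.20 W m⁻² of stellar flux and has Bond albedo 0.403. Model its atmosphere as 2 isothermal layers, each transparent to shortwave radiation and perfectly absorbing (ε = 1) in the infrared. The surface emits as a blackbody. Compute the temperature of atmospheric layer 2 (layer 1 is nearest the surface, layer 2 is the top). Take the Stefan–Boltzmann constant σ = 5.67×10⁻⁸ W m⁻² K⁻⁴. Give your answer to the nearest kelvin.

54 K

OLR = S(1−α)/4 = 0.4776 W m⁻²; the top layer radiates at T_e = 53.87 K.
In the N-layer model, layer k (counted from the surface) has T_k = (N+1−k)^(1/4)·T_e.
T_2 = (1)^(1/4)·53.87 = 53.87 K.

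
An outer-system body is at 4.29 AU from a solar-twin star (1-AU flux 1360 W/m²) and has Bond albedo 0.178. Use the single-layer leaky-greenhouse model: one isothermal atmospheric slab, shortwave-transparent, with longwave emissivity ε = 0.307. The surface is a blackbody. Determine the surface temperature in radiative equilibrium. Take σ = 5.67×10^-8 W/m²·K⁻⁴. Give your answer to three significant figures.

133 kelvin

Flux at the orbit: S = 1360/(4.29)² = 73.90 W/m².
At the top of the atmosphere, σT_e⁴ = S(1−α)/4 = 15.19 W/m², giving T_e = 127.9 K.
Surface balance with a leaky layer gives σT_s⁴ = σT_e⁴·2/(2−ε), so T_s = T_e·[2/(2−0.307)]^(1/4) = 133.4 K.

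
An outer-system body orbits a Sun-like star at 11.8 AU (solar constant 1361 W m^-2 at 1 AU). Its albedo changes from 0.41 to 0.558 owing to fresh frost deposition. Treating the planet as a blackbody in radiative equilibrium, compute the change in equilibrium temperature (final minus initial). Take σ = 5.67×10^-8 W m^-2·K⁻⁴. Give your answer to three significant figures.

-4.95 kelvin

By the inverse-square law, S = 1361/11.8² = 9.774 W m^-2.
Initial: T₁ = [S(1−0.41)/(4σ)]^(1/4) = 71.01 K.
After:  T₂ = [9.774·0.442/(4σ)]^(1/4) = 66.06 K.
ΔT = T₂ − T₁ = -4.946 K.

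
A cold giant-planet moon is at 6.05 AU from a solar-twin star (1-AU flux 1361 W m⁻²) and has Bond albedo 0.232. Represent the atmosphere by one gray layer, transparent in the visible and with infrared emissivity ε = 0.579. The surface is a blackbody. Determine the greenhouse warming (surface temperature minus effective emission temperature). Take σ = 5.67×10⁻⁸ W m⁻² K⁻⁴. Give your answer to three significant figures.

9.45 K

Irradiance scales as 1/d², so S = 1361 W m⁻² × (1/6.05)² = 37.18 W m⁻².
The planet radiates to space at T_e = [S(1−α)/(4σ)]^(1/4) = 105.9 K.
The surface balance (absorbed SW + ε·downward IR = σT_s⁴) with T_a⁴ = T_s⁴/2 reduces to T_s = T_e·[2/(2−ε)]^¼ = 115.4 K.
Greenhouse warming: T_s − T_e = 9.449 K.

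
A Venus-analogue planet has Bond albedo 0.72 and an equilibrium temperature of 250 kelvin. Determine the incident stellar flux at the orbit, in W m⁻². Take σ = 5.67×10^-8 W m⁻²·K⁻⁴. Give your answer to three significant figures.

From S(1−α)/4 = σT⁴: S = 4σT⁴/(1−α).
σT⁴ = 5.67×10⁻⁸·(250)⁴ = 221.5 W m⁻².
So S = 4×221.5/(1−0.72) = 3164 W m⁻².

3160 W m⁻²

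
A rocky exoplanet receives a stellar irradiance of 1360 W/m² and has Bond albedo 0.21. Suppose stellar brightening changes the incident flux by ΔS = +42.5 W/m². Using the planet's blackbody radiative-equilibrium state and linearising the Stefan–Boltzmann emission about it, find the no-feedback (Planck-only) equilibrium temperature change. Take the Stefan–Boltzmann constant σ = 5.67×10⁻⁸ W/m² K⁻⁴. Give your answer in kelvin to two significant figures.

2.0 K

Reference equilibrium: T_e = [S(1−α)/(4σ)]^(1/4) = 262.3 K.
TOA radiative forcing: ΔF = (1−α)ΔS/4 = 0.79·(+42.5)/4 = 8.394 W/m².
The Planck feedback parameter is 4σT_e³ = 4.095 W/m²/K.
So ΔT₀ = 8.394/4.095 = 2.05 K.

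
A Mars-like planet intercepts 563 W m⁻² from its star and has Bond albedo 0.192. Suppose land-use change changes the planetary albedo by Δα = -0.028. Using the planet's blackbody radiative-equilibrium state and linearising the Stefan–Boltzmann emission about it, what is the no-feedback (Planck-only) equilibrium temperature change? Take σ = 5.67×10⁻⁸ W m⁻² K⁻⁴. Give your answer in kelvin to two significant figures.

Unperturbed T_e = [563.0·(1−0.192)/(4σ)]^¼ = 211.6 K.
ΔF = −(S/4)Δα = −(563.0/4)×(-0.028) = 3.941 W m⁻².
Linearising σT⁴ gives d(σT⁴)/dT = 4σT_e³ = 2.150 W m⁻² per K.
So ΔT₀ = 3.941/2.150 = 1.83 K.

1.8 kelvin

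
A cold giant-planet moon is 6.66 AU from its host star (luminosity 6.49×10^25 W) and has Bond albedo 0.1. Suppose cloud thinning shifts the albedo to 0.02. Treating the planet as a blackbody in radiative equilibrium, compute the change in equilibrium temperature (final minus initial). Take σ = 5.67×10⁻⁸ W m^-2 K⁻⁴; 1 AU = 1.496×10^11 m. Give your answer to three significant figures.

1.45 K

Orbital distance: d = 6.66 AU = 9.963×10^11 m.
S = L/(4πd²) = 5.203 W m^-2.
Before: T₁ = [5.203·0.9/(4σ)]^(1/4) = 67.41 K.
With α = 0.02, T₂ = 68.86 K.
ΔT = T₂ − T₁ = 1.450 K.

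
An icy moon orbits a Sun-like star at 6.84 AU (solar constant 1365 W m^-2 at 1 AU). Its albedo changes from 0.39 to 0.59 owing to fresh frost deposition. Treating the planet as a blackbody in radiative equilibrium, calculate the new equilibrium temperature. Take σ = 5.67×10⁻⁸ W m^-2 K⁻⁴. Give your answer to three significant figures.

85.2 K

Flux at the orbit: S = 1365/(6.84)² = 29.18 W m^-2.
New equilibrium: T₂ = [(1−0.59)·29.18/(4σ)]^(1/4) = 85.22 K.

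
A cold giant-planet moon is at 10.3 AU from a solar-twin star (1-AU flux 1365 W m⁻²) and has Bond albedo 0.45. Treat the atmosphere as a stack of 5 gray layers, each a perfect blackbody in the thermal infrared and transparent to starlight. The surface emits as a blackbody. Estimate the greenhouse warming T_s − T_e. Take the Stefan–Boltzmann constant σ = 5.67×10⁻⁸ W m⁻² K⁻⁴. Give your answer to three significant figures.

Flux at the orbit: S = 1365/(10.3)² = 12.87 W m⁻².
Top-of-atmosphere balance: σT_e⁴ = S(1−α)/4 = 1.769 W m⁻² → T_e = 74.74 K.
T_s = (N+1)^(1/4)·T_e = 117.0 K.
Warming: T_s − T_e = 42.23 K.

42.2 kelvin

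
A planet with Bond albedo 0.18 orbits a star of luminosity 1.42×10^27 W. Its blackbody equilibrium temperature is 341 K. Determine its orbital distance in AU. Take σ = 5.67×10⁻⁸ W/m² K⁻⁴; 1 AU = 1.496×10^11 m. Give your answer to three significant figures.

Required flux: S = 4σT⁴/(1−α) = 3740 W/m².
Then d = [L/(4πS)]^(1/2) = 1.738×10^11 m, i.e. 1.162 AU.

1.16 AU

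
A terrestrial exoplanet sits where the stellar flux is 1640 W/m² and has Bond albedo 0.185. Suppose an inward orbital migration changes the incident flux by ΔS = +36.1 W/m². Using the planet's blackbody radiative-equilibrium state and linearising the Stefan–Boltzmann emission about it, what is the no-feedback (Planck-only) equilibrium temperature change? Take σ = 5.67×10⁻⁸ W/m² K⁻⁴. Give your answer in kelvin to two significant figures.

1.5 kelvin

The baseline emission temperature is T_e = 277.1 K.
TOA radiative forcing: ΔF = (1−α)ΔS/4 = 0.815·(+36.1)/4 = 7.355 W/m².
The Planck feedback parameter is 4σT_e³ = 4.824 W/m²/K.
Hence the no-feedback warming is ΔF/(4σT_e³) = 1.52 K.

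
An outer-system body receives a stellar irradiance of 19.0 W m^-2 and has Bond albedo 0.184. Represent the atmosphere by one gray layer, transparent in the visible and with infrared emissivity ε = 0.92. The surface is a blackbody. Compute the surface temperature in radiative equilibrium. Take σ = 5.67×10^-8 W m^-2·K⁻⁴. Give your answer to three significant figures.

106 K

The planet radiates to space at T_e = [S(1−α)/(4σ)]^(1/4) = 90.93 K.
For a single slab of emissivity ε, T_s⁴ = 2T_e⁴/(2−ε); thus T_s = 90.93·(1.852)^(1/4) = 106.1 K.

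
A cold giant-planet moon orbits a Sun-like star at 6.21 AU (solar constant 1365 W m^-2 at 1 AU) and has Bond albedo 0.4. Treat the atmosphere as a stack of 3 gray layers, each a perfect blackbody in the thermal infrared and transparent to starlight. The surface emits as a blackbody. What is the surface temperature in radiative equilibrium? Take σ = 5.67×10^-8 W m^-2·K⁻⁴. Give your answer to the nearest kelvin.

Flux at the orbit: S = 1365/(6.21)² = 35.40 W m^-2.
Top-of-atmosphere balance: σT_e⁴ = S(1−α)/4 = 5.309 W m^-2 → T_e = 98.37 K.
For an N-layer opaque stack, T_s⁴ = (N+1)T_e⁴, hence T_s = (4)^(1/4)×98.37 K = 139.1 K.

139 kelvin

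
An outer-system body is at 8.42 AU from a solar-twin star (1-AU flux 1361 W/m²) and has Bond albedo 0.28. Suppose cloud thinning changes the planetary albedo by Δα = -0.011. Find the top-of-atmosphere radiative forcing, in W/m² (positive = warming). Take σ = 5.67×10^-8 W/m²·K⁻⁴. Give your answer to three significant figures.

0.0528 W/m²

Irradiance scales as 1/d², so S = 1361 W/m² × (1/8.42)² = 19.20 W/m².
TOA radiative forcing: ΔF = −S·Δα/4 = −19.20·(-0.011)/4 = 0.05279 W/m².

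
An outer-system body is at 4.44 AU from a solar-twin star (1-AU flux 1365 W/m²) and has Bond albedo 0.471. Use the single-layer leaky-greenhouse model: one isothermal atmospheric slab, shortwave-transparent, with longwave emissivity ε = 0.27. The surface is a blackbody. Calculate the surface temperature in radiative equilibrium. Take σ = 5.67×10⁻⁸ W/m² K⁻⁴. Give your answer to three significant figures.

By the inverse-square law, S = 1365/4.44² = 69.24 W/m².
The planet radiates to space at T_e = [S(1−α)/(4σ)]^(1/4) = 112.7 K.
For a single slab of emissivity ε, T_s⁴ = 2T_e⁴/(2−ε); thus T_s = 112.7·(1.156)^(1/4) = 116.9 K.

117 K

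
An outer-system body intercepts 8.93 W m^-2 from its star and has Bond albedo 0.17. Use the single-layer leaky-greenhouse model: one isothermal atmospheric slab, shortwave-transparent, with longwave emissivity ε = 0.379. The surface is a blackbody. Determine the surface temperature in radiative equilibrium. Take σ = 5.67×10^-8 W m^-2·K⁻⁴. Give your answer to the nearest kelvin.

80 kelvin

At the top of the atmosphere, σT_e⁴ = S(1−α)/4 = 1.853 W m^-2, giving T_e = 75.61 K.
The surface balance (absorbed SW + ε·downward IR = σT_s⁴) with T_a⁴ = T_s⁴/2 reduces to T_s = T_e·[2/(2−ε)]^¼ = 79.69 K.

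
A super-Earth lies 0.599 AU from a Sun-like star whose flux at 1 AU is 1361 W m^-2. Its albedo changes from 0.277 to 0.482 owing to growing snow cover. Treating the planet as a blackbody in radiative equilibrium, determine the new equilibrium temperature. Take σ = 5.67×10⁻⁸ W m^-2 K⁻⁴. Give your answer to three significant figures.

305 K

Irradiance scales as 1/d², so S = 1361 W m^-2 × (1/0.599)² = 3793 W m^-2.
With the new albedo, S(1−α₂)/4 = 491.2 W m^-2, so T₂ = 305.1 K.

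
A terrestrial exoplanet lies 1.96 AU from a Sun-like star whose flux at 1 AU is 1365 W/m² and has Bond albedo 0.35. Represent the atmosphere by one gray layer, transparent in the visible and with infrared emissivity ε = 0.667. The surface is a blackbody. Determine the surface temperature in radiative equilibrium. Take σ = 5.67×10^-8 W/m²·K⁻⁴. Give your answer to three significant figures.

198 kelvin

Flux at the orbit: S = 1365/(1.96)² = 355.3 W/m².
The planet radiates to space at T_e = [S(1−α)/(4σ)]^(1/4) = 178.6 K.
For a single slab of emissivity ε, T_s⁴ = 2T_e⁴/(2−ε); thus T_s = 178.6·(1.5)^(1/4) = 197.7 K.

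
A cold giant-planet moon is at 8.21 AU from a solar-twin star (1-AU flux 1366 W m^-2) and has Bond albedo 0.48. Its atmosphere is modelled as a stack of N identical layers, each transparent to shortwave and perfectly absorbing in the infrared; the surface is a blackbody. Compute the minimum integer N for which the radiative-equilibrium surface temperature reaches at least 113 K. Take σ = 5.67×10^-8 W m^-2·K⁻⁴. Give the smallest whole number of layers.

Flux at the orbit: S = 1366/(8.21)² = 20.27 W m^-2.
OLR = S(1−α)/4 = 2.635 W m^-2; the top layer radiates at T_e = 82.56 K.
T_s = (N+1)^(1/4)·T_e ≥ 113 K requires N+1 ≥ (T_s/T_e)⁴ = (113/82.56)⁴ = 3.509.
The minimum whole number is N = 3.

3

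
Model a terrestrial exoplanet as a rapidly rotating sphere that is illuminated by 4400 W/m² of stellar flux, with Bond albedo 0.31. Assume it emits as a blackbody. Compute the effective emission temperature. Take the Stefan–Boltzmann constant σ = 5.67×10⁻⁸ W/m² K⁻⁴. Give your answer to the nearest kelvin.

Absorbed flux (global mean): S(1−α)/4 = 4400·0.69/4 = 759.0 W/m².
In equilibrium σT⁴ equals this, so T = 340.1 K.

340 K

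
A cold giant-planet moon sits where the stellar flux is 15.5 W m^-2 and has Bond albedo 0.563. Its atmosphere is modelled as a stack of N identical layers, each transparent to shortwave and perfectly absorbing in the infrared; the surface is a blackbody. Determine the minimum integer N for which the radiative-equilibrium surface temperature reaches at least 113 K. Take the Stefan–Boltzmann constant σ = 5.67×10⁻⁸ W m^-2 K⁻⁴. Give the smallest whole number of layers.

OLR = S(1−α)/4 = 1.693 W m^-2; the top layer radiates at T_e = 73.93 K.
T_s = (N+1)^(1/4)·T_e ≥ 113 K requires N+1 ≥ (T_s/T_e)⁴ = (113/73.93)⁴ = 5.459.
Rounding up, N = 5.

5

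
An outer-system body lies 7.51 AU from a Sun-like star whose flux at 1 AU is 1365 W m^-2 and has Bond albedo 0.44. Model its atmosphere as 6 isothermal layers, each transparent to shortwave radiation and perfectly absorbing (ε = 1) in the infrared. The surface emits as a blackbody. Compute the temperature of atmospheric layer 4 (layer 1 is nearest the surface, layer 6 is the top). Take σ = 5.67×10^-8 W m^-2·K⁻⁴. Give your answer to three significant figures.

By the inverse-square law, S = 1365/7.51² = 24.20 W m^-2.
Top-of-atmosphere balance: σT_e⁴ = S(1−α)/4 = 3.388 W m^-2 → T_e = 87.92 K.
In the N-layer model, layer k (counted from the surface) has T_k = (N+1−k)^(1/4)·T_e.
With k = 4: T_4 = (6+1−4)^¼·87.92 K = 115.7 K.

116 K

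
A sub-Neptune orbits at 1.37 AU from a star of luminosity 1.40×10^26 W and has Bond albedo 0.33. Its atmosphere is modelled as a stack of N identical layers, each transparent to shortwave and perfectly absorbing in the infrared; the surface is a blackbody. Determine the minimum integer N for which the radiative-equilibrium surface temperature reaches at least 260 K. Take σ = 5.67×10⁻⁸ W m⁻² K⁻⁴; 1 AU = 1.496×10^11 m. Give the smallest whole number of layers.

Orbital distance: d = 1.37 AU = 2.050×10^11 m.
Spreading L over a sphere of radius d: S = 1.40×10^26/(4π·2.05×10^11²) = 265.2 W m⁻².
Top-of-atmosphere balance: σT_e⁴ = S(1−α)/4 = 44.43 W m⁻² → T_e = 167.3 K.
Need (N+1)T_e⁴ ≥ T_s⁴, i.e. N+1 ≥ (260/167.3)⁴ = 5.832.
Rounding up, N = 5.

5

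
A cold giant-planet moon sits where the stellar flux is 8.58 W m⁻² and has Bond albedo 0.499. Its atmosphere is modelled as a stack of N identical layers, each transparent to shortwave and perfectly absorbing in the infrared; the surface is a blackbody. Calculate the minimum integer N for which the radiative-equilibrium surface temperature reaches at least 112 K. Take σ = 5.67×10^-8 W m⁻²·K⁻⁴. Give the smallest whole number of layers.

Top-of-atmosphere balance: σT_e⁴ = S(1−α)/4 = 1.075 W m⁻² → T_e = 65.98 K.
T_s = (N+1)^(1/4)·T_e ≥ 112 K requires N+1 ≥ (T_s/T_e)⁴ = (112/65.98)⁴ = 8.302.
Rounding up, N = 8.

8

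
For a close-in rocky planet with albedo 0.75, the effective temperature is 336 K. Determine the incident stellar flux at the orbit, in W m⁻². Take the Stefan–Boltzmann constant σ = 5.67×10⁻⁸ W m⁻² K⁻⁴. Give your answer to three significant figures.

11600 W m⁻²

From S(1−α)/4 = σT⁴: S = 4σT⁴/(1−α).
The emitted flux is σT⁴ = 722.7 W m⁻².
So S = 4×722.7/(1−0.75) = 11560 W m⁻².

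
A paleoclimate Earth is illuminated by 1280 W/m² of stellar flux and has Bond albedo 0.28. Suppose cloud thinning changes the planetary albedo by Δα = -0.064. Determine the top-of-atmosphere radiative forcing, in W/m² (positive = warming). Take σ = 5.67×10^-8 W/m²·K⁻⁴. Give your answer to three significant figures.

The change in absorbed flux is Δ[S(1−α)/4] = −SΔα/4 = 20.48 W/m².

20.5 W/m²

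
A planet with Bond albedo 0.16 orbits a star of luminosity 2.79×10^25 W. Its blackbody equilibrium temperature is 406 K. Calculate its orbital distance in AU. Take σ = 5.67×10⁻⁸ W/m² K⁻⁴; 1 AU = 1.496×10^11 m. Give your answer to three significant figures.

0.116 AU

Energy balance gives S = 4σT⁴/(1−α) = 7336 W/m².
From L = 4πd²S, d = √(2.79×10^25/(4π·7336)) = 1.740×10^10 m = 0.1163 AU.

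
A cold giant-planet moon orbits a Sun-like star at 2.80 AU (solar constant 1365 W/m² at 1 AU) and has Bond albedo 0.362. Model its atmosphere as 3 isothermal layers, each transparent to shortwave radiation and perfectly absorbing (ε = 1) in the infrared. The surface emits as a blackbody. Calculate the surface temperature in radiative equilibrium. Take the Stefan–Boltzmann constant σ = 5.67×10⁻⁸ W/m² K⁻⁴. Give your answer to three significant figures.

210 K

Irradiance scales as 1/d², so S = 1365 W/m² × (1/2.80)² = 174.1 W/m².
OLR = S(1−α)/4 = 27.77 W/m²; the top layer radiates at T_e = 148.8 K.
With N = 3 opaque layers, T_s = (N+1)^(1/4)·T_e = 4^(1/4)·148.8 = 210.4 K.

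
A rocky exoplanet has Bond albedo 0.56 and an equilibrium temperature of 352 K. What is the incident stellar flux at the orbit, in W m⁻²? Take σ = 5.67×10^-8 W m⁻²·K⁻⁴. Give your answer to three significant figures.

From S(1−α)/4 = σT⁴: S = 4σT⁴/(1−α).
σT⁴ = 5.67×10⁻⁸·(352)⁴ = 870.5 W m⁻².
S = 4·870.5/0.44 = 7913 W m⁻².

7910 W m⁻²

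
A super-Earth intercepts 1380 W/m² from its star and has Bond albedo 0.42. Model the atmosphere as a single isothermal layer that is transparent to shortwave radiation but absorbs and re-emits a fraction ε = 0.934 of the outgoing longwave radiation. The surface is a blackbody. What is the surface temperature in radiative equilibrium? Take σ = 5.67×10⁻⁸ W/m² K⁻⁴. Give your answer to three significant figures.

Effective emission temperature (TOA balance): σT_e⁴ = S(1−α)/4 = 200.1 W/m² → T_e = 243.7 K.
For a single slab of emissivity ε, T_s⁴ = 2T_e⁴/(2−ε); thus T_s = 243.7·(1.876)^(1/4) = 285.3 K.

285 K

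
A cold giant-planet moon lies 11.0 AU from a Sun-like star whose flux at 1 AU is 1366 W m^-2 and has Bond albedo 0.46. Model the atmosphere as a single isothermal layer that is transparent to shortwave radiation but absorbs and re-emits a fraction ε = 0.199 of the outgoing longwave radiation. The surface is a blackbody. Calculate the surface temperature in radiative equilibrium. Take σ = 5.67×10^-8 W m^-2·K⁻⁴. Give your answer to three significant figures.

Irradiance scales as 1/d², so S = 1366 W m^-2 × (1/11.0)² = 11.29 W m^-2.
At the top of the atmosphere, σT_e⁴ = S(1−α)/4 = 1.524 W m^-2, giving T_e = 72.00 K.
For a single slab of emissivity ε, T_s⁴ = 2T_e⁴/(2−ε); thus T_s = 72.00·(1.11)^(1/4) = 73.92 K.

73.9 kelvin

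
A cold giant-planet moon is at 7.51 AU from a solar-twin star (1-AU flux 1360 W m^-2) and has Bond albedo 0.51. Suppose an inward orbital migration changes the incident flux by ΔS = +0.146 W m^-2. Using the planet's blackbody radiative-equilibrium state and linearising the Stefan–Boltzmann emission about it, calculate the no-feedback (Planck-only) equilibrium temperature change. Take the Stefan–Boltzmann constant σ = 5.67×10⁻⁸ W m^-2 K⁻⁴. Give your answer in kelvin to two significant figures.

0.13 K

Irradiance scales as 1/d², so S = 1360 W m^-2 × (1/7.51)² = 24.11 W m^-2.
Reference equilibrium: T_e = [S(1−α)/(4σ)]^(1/4) = 84.96 K.
ΔF = Δ[S(1−α)]/4 = (1−0.51)·+0.146/4 = 0.01788 W m^-2.
Planck response: λ_P = 4σT_e³ = 4·5.67×10⁻⁸·(84.96)³ = 0.1391 W m^-2/K.
Hence the no-feedback warming is ΔF/(4σT_e³) = 0.129 K.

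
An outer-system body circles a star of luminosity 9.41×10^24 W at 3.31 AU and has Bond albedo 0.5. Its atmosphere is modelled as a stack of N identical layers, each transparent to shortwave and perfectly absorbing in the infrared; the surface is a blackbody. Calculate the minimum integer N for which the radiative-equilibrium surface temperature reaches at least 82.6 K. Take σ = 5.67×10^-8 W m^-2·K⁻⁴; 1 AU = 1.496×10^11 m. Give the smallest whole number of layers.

6

Orbital distance: d = 3.31 AU = 4.952×10^11 m.
S = L/(4πd²) = 3.054 W m^-2.
OLR = S(1−α)/4 = 0.3817 W m^-2; the top layer radiates at T_e = 50.94 K.
T_s = (N+1)^(1/4)·T_e ≥ 82.6 K requires N+1 ≥ (T_s/T_e)⁴ = (82.6/50.94)⁴ = 6.914.
Rounding up, N = 6.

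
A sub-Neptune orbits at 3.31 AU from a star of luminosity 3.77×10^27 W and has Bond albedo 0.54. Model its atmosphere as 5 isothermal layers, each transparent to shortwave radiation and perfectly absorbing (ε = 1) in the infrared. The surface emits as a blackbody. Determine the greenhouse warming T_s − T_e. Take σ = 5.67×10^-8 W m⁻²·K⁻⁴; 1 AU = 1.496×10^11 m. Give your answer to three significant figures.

d = 3.31 × 1.496×10^11 m = 4.952×10^11 m.
Spreading L over a sphere of radius d: S = 3.77×10^27/(4π·4.95×10^11²) = 1224 W m⁻².
The effective emission temperature is T_e = [S(1−α)/(4σ)]^¼ = 223.2 K.
T_s = (N+1)^(1/4)·T_e = 349.3 K.
So the greenhouse effect raises the surface by 349.3 − 223.2 = 126.1 K.

126 kelvin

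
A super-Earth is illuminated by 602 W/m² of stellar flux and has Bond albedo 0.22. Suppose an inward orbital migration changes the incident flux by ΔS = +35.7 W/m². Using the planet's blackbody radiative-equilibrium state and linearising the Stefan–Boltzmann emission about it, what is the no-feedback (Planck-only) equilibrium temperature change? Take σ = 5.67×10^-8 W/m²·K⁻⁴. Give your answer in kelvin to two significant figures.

3.2 kelvin

The baseline emission temperature is T_e = 213.3 K.
ΔF = Δ[S(1−α)]/4 = (1−0.22)·+35.7/4 = 6.962 W/m².
Linearising σT⁴ gives d(σT⁴)/dT = 4σT_e³ = 2.201 W/m² per K.
So ΔT₀ = 6.962/2.201 = 3.16 K.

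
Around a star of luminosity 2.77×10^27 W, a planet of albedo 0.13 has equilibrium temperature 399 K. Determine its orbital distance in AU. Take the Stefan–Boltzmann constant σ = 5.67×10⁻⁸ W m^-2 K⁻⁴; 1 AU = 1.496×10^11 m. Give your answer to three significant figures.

Energy balance gives S = 4σT⁴/(1−α) = 6607 W m^-2.
S = L/(4πd²) → d = √(L/4πS) = √(2.77×10^27/(4π·6607)) = 1.827×10^11 m = 1.221 AU.

1.22 AU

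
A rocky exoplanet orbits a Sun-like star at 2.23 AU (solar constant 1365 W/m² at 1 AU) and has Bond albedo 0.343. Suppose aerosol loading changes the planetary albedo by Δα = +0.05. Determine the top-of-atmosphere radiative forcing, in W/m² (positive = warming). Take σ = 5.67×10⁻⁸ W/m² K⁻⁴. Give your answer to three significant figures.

-3.43 W/m²

By the inverse-square law, S = 1365/2.23² = 274.5 W/m².
The change in absorbed flux is Δ[S(1−α)/4] = −SΔα/4 = -3.431 W/m².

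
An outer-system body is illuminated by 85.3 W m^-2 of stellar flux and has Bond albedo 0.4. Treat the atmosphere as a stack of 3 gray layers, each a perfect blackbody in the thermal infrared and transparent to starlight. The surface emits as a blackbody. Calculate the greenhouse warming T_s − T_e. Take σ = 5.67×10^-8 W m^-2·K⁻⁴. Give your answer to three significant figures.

50.8 K

The effective emission temperature is T_e = [S(1−α)/(4σ)]^¼ = 122.6 K.
T_s = (N+1)^(1/4)·T_e = 173.3 K.
Warming: T_s − T_e = 50.77 K.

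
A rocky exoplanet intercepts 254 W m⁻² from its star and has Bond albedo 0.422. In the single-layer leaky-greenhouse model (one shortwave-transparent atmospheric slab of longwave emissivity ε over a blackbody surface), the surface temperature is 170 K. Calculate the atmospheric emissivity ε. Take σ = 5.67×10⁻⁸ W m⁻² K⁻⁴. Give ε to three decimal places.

First, T_e = [254.0·(1−0.422)/(4σ)]^(1/4) = 159.5 K.
Since (2−ε)/2 = (T_e/T_s)⁴ = 0.7750, ε = 0.4499.

0.450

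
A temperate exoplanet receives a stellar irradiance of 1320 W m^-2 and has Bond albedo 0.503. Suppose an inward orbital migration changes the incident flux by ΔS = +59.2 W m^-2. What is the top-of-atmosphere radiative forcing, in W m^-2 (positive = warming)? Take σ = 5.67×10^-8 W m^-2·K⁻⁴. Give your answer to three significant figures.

Only a fraction (1−α) is absorbed and it's spread over 4πR², so ΔF = (1−α)ΔS/4 = 7.356 W m^-2.

7.36 W m^-2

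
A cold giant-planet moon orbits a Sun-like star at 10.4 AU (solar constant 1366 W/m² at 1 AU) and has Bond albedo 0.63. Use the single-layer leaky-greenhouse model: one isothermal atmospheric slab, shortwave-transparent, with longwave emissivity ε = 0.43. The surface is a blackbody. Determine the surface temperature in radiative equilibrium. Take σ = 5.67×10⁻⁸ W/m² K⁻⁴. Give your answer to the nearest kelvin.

72 K

Irradiance scales as 1/d², so S = 1366 W/m² × (1/10.4)² = 12.63 W/m².
At the top of the atmosphere, σT_e⁴ = S(1−α)/4 = 1.168 W/m², giving T_e = 67.37 K.
For a single slab of emissivity ε, T_s⁴ = 2T_e⁴/(2−ε); thus T_s = 67.37·(1.274)^(1/4) = 71.58 K.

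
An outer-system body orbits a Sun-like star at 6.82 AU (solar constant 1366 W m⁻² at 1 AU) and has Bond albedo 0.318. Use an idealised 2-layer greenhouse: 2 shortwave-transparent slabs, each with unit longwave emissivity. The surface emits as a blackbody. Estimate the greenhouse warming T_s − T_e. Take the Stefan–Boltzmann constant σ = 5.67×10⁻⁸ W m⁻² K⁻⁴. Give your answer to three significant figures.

By the inverse-square law, S = 1366/6.82² = 29.37 W m⁻².
The effective emission temperature is T_e = [S(1−α)/(4σ)]^¼ = 96.94 K.
Surface: T_s = (3)^¼·T_e = 127.6 K.
Warming: T_s − T_e = 30.64 K.

30.6 kelvin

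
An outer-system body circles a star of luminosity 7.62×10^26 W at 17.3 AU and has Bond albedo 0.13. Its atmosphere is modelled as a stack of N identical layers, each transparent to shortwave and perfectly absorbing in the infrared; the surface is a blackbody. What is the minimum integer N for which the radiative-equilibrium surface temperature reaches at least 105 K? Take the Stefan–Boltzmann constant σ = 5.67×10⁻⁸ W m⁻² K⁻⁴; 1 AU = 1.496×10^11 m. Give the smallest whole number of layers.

3

Orbital distance: d = 17.3 AU = 2.588×10^12 m.
Flux at the orbit: S = L/(4πd²) = 7.62×10^26/(4π·(2.59×10^12)²) = 9.053 W m⁻².
OLR = S(1−α)/4 = 1.969 W m⁻²; the top layer radiates at T_e = 76.77 K.
T_s = (N+1)^(1/4)·T_e ≥ 105 K requires N+1 ≥ (T_s/T_e)⁴ = (105/76.77)⁴ = 3.500.
Rounding up, N = 3.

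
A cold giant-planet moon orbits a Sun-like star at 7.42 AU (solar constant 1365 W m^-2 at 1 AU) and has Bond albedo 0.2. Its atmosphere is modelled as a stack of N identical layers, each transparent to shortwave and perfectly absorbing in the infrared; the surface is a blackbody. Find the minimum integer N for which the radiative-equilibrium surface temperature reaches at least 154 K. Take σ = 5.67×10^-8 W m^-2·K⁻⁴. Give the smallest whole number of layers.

6

By the inverse-square law, S = 1365/7.42² = 24.79 W m^-2.
The effective emission temperature is T_e = [S(1−α)/(4σ)]^¼ = 96.70 K.
Since T_s⁴ = (N+1)T_e⁴, we need N ≥ (T_s/T_e)⁴ − 1 = 5.431.
Rounding up, N = 6.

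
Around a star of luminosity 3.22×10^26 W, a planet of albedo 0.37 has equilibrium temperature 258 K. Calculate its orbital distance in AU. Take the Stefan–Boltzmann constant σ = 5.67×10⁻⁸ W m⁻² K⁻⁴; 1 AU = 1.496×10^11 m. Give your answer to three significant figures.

Energy balance gives S = 4σT⁴/(1−α) = 1595 W m⁻².
From L = 4πd²S, d = √(3.22×10^26/(4π·1595)) = 1.267×10^11 m = 0.8472 AU.

0.847 AU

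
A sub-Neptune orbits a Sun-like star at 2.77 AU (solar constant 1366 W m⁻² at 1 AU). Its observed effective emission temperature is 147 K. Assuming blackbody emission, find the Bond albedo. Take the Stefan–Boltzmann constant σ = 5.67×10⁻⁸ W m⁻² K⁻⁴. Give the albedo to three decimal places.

Irradiance scales as 1/d², so S = 1366 W m⁻² × (1/2.77)² = 178.0 W m⁻².
From σT⁴ = S(1−α)/4 we invert for α: 1−α = 4σT⁴/S.
4σT⁴ = 4·5.67×10⁻⁸·(147)⁴ = 105.9 W m⁻².
Hence α = 1 − 105.9/178.0 = 0.4051.

0.405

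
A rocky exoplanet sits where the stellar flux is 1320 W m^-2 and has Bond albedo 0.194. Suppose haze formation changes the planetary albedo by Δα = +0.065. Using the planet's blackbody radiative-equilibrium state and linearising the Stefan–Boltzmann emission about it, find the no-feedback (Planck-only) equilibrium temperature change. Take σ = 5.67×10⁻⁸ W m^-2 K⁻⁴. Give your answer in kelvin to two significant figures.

Unperturbed T_e = [1320·(1−0.194)/(4σ)]^¼ = 261.7 K.
TOA radiative forcing: ΔF = −S·Δα/4 = −1320·(+0.065)/4 = -21.45 W m^-2.
Linearising σT⁴ gives d(σT⁴)/dT = 4σT_e³ = 4.065 W m^-2 per K.
ΔT₀ = ΔF/λ_P = -21.45/4.065 = -5.28 K.

-5.3 K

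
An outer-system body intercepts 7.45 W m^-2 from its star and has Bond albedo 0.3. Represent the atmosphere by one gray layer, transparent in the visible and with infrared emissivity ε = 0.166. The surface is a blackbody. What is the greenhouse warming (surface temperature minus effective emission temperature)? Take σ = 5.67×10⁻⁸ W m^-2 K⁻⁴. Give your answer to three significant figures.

The planet radiates to space at T_e = [S(1−α)/(4σ)]^(1/4) = 69.25 K.
The surface balance (absorbed SW + ε·downward IR = σT_s⁴) with T_a⁴ = T_s⁴/2 reduces to T_s = T_e·[2/(2−ε)]^¼ = 70.76 K.
T_s − T_e = 70.76 − 69.25 = 1.516 K.

1.52 kelvin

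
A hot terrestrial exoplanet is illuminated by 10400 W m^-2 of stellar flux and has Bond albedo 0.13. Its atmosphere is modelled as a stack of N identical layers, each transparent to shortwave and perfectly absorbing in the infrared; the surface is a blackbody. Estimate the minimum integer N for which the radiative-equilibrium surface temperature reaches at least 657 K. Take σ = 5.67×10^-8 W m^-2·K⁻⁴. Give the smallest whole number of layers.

4

The effective emission temperature is T_e = [S(1−α)/(4σ)]^¼ = 446.9 K.
Since T_s⁴ = (N+1)T_e⁴, we need N ≥ (T_s/T_e)⁴ − 1 = 3.670.
The minimum whole number is N = 4.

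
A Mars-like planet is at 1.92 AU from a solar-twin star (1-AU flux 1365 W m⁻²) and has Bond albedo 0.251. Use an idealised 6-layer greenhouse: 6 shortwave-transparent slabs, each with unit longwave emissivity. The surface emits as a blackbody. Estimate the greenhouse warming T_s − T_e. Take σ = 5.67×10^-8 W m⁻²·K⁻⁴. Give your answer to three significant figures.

Irradiance scales as 1/d², so S = 1365 W m⁻² × (1/1.92)² = 370.3 W m⁻².
Top-of-atmosphere balance: σT_e⁴ = S(1−α)/4 = 69.33 W m⁻² → T_e = 187.0 K.
T_s = (N+1)^(1/4)·T_e = 304.2 K.
Warming: T_s − T_e = 117.2 K.

117 K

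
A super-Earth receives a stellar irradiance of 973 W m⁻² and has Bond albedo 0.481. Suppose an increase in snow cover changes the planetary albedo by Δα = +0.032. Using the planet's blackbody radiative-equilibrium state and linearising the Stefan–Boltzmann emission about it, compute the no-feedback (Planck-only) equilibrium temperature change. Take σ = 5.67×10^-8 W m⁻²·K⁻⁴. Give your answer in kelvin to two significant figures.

The baseline emission temperature is T_e = 217.2 K.
TOA radiative forcing: ΔF = −S·Δα/4 = −973.0·(+0.032)/4 = -7.784 W m⁻².
Linearising σT⁴ gives d(σT⁴)/dT = 4σT_e³ = 2.325 W m⁻² per K.
ΔT₀ = ΔF/λ_P = -7.784/2.325 = -3.35 K.

-3.3 K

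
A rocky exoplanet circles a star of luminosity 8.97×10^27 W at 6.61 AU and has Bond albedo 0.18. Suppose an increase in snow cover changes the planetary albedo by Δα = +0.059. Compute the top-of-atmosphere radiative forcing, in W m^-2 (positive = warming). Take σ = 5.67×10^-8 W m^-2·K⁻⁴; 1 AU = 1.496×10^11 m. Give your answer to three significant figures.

-10.8 W m^-2

Orbital distance: d = 6.61 AU = 9.889×10^11 m.
Spreading L over a sphere of radius d: S = 8.97×10^27/(4π·9.89×10^11²) = 730.0 W m^-2.
ΔF = −(S/4)Δα = −(730.0/4)×(+0.059) = -10.77 W m^-2.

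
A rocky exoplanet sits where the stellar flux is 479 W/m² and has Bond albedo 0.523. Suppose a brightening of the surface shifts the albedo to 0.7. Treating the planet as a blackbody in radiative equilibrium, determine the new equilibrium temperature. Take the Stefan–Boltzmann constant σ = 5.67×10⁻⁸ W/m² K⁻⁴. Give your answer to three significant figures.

With the new albedo, S(1−α₂)/4 = 35.93 W/m², so T₂ = 158.7 K.

159 kelvin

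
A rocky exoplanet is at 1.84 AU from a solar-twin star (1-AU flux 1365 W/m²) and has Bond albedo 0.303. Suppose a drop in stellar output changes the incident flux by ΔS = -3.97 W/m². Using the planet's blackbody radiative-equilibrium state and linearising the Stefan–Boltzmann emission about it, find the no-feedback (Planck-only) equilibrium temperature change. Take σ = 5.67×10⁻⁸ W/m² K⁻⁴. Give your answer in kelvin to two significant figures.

-0.46 kelvin

By the inverse-square law, S = 1365/1.84² = 403.2 W/m².
The baseline emission temperature is T_e = 187.6 K.
Only a fraction (1−α) is absorbed and it's spread over 4πR², so ΔF = (1−α)ΔS/4 = -0.6918 W/m².
The Planck feedback parameter is 4σT_e³ = 1.498 W/m²/K.
ΔT₀ = ΔF/λ_P = -0.6918/1.498 = -0.462 K.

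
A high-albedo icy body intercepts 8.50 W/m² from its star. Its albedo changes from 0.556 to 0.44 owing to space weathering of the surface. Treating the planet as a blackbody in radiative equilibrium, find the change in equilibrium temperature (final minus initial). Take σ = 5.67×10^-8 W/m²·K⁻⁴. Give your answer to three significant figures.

3.82 K

Before: T₁ = [8.500·0.444/(4σ)]^(1/4) = 63.87 K.
After:  T₂ = [8.500·0.56/(4σ)]^(1/4) = 67.68 K.
Change: 67.68 − 63.87 = 3.816 K.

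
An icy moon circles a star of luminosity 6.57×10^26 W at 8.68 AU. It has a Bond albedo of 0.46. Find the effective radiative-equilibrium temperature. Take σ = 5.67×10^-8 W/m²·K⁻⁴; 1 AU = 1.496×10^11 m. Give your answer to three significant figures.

Orbital distance: d = 8.68 AU = 1.299×10^12 m.
S = L/(4πd²) = 31.01 W/m².
Averaging over the sphere, the absorbed flux is S(1−α)/4 = 4.186 W/m².
Balancing against σT⁴: T = (4.186/5.67×10⁻⁸)^(1/4) = 92.69 K.

92.7 K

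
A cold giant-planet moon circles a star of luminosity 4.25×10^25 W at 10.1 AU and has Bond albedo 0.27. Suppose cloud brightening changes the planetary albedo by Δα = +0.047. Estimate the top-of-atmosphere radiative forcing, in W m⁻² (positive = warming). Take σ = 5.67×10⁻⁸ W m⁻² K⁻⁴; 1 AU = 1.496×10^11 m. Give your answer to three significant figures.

d = 10.1 × 1.496×10^11 m = 1.511×10^12 m.
S = L/(4πd²) = 1.481 W m⁻².
ΔF = −(S/4)Δα = −(1.481/4)×(+0.047) = -0.01741 W m⁻².

-0.0174 W m⁻²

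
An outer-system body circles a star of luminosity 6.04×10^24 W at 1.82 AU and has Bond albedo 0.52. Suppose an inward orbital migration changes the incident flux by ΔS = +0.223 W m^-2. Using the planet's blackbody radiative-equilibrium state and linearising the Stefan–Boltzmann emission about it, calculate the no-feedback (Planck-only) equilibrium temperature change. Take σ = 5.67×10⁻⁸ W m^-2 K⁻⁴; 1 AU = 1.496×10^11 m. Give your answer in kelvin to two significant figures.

0.52 K

d = 1.82 × 1.496×10^11 m = 2.723×10^11 m.
Flux at the orbit: S = L/(4πd²) = 6.04×10^24/(4π·(2.72×10^11)²) = 6.484 W m^-2.
Unperturbed T_e = [6.484·(1−0.52)/(4σ)]^¼ = 60.86 K.
TOA radiative forcing: ΔF = (1−α)ΔS/4 = 0.48·(+0.223)/4 = 0.02676 W m^-2.
The Planck feedback parameter is 4σT_e³ = 0.05113 W m^-2/K.
ΔT₀ = ΔF/λ_P = 0.02676/0.05113 = 0.523 K.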